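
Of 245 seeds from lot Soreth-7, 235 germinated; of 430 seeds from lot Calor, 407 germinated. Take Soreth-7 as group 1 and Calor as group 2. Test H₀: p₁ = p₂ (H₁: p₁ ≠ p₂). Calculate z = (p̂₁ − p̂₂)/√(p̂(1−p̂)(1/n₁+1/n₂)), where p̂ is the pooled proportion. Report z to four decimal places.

p̂₁ = 235/245 = 0.9591837, p̂₂ = 407/430 = 0.9465116.
Pooled p̂ = (235+407)/(245+430) = 642/675 = 0.9511111.
SE = √(0.0464988 × 0.00640721) = 0.0172606.
z = (0.9591837 − 0.9465116)/0.0172606 = 0.0126721/0.0172606 = 0.7342.
p-value = 2·P(Z > 0.734) ≈ 0.4629.

z = 0.7342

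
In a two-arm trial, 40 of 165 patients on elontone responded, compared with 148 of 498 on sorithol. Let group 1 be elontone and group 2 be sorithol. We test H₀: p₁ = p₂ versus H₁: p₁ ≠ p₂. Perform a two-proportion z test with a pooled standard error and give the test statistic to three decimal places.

z = -1.353

p̂₁ = 40/165 = 0.24242, p̂₂ = 148/498 = 0.29719.
Pooled p̂ = (40+148)/(165+498) = 188/663 = 0.28356.
SE = √(p̂(1−p̂)(1/n₁+1/n₂)) = √(0.28356·0.71644·0.00806864) = √(0.00163917) = 0.04049.
z = (0.24242 − 0.29719)/0.04049 = -0.05477/0.04049 = -1.353.
Two-sided p-value ≈ 2·Φ(−1.353) = 0.1762.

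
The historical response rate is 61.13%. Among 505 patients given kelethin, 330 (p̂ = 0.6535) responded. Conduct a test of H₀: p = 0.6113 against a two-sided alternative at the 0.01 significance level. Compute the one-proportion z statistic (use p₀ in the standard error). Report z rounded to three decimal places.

p̂ = 330/505 = 0.65347.
Under H₀, SE = √(0.6113·0.3887/505) = √(0.000470519) = 0.02169.
z = (0.65347 − 0.6113)/0.02169 = 0.04217/0.02169 = 1.944.
p-value = 2·P(Z > 1.944) ≈ 0.0519, so at α = 0.01 we fail to reject H₀.

z = 1.944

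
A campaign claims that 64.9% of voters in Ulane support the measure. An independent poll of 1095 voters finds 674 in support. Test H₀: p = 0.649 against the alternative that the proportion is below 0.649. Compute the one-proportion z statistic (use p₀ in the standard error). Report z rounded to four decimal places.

z = -2.3209

p̂ = 674/1095 = 0.615525.
SE = √(p₀(1−p₀)/n) = √(0.2278/1095) = 0.014423.
z = (0.615525 − 0.649)/0.014423 = -0.033475/0.014423 = -2.3209.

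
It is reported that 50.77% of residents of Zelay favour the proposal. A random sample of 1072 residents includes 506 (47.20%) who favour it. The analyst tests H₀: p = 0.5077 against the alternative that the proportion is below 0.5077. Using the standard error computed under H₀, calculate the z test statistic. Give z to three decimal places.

p̂ = 506/1072 = 0.47201.
Standard error under H₀: √(0.5077×0.4923/1072) = 0.01527.
z = (0.47201 − 0.5077)/0.01527 = -0.03569/0.01527 = -2.337.
p-value = P(Z < -2.337) ≈ 0.0097.

z = -2.337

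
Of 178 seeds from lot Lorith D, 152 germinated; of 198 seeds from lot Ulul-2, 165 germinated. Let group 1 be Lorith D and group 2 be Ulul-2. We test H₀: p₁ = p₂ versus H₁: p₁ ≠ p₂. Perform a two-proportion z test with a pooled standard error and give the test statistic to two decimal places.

z = 0.55

p̂₁ = 152/178 ≈ 0.8539, p̂₂ = 165/198 ≈ 0.8333.
Pooled p̂ = (152+165)/(178+198) = 317/376 = 0.8431.
SE = √(p̂(1−p̂)(1/n₁+1/n₂)) = √(0.8431·0.1569·0.0106685) = √(0.00141136) = 0.0376.
z = (0.8539 − 0.8333)/0.0376 = 0.0206/0.0376 = 0.55.
p-value = 2·P(Z > 0.548) ≈ 0.5835.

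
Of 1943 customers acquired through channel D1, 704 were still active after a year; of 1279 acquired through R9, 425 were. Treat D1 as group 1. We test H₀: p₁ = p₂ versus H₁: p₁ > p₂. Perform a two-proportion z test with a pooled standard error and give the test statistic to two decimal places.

z = 1.75

p̂₁ = 704/1943 = 0.36233, p̂₂ = 425/1279 = 0.33229.
Pooled p̂ = (704+425)/(1943+1279) = 1129/3222 = 0.35040.
SE = √(p̂(1−p̂)(1/n₁+1/n₂)) = √(0.35040·0.64960·0.00129653) = √(0.000295117) = 0.01718.
z = (0.36233 − 0.33229)/0.01718 = 0.03004/0.01718 = 1.75.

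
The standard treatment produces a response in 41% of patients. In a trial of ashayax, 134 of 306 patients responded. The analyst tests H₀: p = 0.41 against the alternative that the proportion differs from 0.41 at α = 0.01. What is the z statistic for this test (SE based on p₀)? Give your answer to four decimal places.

p̂ = 134/306 = 0.437908.
SE = √(p₀(1−p₀)/n) = √(0.2419/306) = 0.028116.
z = (0.437908 − 0.41)/0.028116 = 0.027908/0.028116 = 0.9926.
Two-sided p-value ≈ 2·Φ(−0.993) = 0.3209, so at α = 0.01 we fail to reject H₀.

z = 0.9926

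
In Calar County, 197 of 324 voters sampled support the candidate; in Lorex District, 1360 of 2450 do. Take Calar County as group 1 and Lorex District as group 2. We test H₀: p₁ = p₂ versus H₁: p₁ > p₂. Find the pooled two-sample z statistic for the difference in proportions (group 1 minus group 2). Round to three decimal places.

z = 1.804

p̂₁ = 197/324 ≈ 0.60802, p̂₂ = 1360/2450 ≈ 0.55510.
Pooled p̂ = (197+1360)/(324+2450) = 1557/2774 = 0.56128.
SE = √(0.246244 × 0.00349458) = 0.02933.
z = (0.60802 − 0.55510)/0.02933 = 0.05292/0.02933 = 1.804.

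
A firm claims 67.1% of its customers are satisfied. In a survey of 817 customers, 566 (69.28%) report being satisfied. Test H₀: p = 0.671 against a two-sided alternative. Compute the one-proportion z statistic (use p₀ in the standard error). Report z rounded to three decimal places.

z = 1.325

p̂ = 566/817 ≈ 0.69278.
SE = √(p₀(1−p₀)/n) = √(0.22076/817) = 0.01644.
z = (0.69278 − 0.671)/0.01644 = 0.02178/0.01644 = 1.325.
p-value = 2·P(Z > 1.325) ≈ 0.1852.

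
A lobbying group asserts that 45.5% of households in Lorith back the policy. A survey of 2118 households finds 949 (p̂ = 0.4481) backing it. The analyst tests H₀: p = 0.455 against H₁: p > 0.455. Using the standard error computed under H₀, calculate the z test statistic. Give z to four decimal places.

p̂ = 949/2118 ≈ 0.448064.
Under H₀, SE = √(0.455·0.545/2118) = √(0.00011708) = 0.010820.
z = (0.448064 − 0.455)/0.010820 = -0.006936/0.010820 = -0.6410.
p-value = P(Z > -0.641) ≈ 0.7392.

z = -0.6410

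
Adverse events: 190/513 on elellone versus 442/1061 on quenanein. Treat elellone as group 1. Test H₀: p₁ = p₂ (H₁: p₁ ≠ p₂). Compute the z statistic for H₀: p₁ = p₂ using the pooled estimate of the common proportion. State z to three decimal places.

p̂₁ = 190/513 = 0.37037, p̂₂ = 442/1061 = 0.41659.
Pooled p̂ = (190+442)/(513+1061) = 632/1574 = 0.40152.
SE = √(p̂(1−p̂)(1/n₁+1/n₂)) = √(0.40152·0.59848·0.00289182) = √(0.000694913) = 0.02636.
z = (0.37037 − 0.41659)/0.02636 = -0.04622/0.02636 = -1.753.
Two-sided p-value ≈ 2·Φ(−1.753) = 0.0796.

z = -1.753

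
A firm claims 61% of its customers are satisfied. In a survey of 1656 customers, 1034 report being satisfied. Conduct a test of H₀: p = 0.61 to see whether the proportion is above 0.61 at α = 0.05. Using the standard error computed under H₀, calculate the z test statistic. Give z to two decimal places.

z = 1.20

p̂ = 1034/1656 ≈ 0.6244.
Under H₀, SE = √(0.61·0.39/1656) = √(0.000143659) = 0.0120.
z = (0.6244 − 0.61)/0.0120 = 0.0144/0.0120 = 1.20.
p-value = P(Z > 1.201) ≈ 0.1149, so at α = 0.05 we fail to reject H₀.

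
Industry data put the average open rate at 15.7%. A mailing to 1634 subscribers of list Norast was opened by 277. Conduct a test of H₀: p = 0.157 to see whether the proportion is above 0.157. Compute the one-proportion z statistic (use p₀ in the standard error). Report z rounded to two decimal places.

z = 1.39

p̂ = 277/1634 ≈ 0.1695.
SE = √(p₀(1−p₀)/n) = √(0.13235/1634) = 0.0090.
z = (0.1695 − 0.157)/0.0090 = 0.0125/0.0090 = 1.39.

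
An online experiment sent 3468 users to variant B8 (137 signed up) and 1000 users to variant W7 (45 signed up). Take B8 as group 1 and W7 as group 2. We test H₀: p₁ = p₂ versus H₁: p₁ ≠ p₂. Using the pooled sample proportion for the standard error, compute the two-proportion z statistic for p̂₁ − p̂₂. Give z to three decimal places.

p̂₁ = 137/3468 = 0.03950, p̂₂ = 45/1000 = 0.04500.
Pooled p̂ = (137+45)/(3468+1000) = 182/4468 = 0.04073.
SE = √(p̂(1−p̂)(1/n₁+1/n₂)) = √(0.04073·0.95927·0.00128835) = √(5.03421e-05) = 0.00710.
z = (0.03950 − 0.04500)/0.00710 = -0.00550/0.00710 = -0.775.

z = -0.775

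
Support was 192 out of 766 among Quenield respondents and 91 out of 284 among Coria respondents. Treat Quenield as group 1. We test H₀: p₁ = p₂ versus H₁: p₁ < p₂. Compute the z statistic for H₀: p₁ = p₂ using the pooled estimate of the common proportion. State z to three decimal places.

p̂₁ = 192/766 = 0.25065, p̂₂ = 91/284 = 0.32042.
Pooled p̂ = (192+91)/(766+284) = 283/1050 = 0.26952.
SE = √(p̂(1−p̂)(1/n₁+1/n₂)) = √(0.26952·0.73048·0.00482661) = √(0.000950266) = 0.03083.
z = (0.25065 − 0.32042)/0.03083 = -0.06977/0.03083 = -2.263.
p-value = P(Z < -2.263) ≈ 0.0118.

z = -2.263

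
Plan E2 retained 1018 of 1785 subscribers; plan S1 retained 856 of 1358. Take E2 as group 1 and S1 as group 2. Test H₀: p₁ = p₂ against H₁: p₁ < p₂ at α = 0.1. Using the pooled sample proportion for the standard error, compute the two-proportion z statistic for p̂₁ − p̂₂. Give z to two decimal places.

p̂₁ = 1018/1785 ≈ 0.57031, p̂₂ = 856/1358 ≈ 0.63034.
Pooled p̂ = (1018+856)/(1785+1358) = 1874/3143 = 0.59625.
SE = √(p̂(1−p̂)(1/n₁+1/n₂)) = √(0.59625·0.40375·0.0012966) = √(0.00031214) = 0.01767.
z = (0.57031 − 0.63034)/0.01767 = -0.06003/0.01767 = -3.40.
p-value = P(Z < -3.398) ≈ 0.0003. With α = 0.1, reject H₀.

z = -3.40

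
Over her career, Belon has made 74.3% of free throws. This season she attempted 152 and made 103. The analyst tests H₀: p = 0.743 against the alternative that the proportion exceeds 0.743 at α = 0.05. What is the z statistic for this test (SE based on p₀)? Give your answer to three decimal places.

z = -1.844

p̂ = 103/152 ≈ 0.677632.
SE = √(p₀(1−p₀)/n) = √(0.19095/152) = 0.035444.
z = (0.677632 − 0.743)/0.035444 = -0.065368/0.035444 = -1.844.
p-value = P(Z > -1.844) ≈ 0.9674. With α = 0.05, fail to reject H₀.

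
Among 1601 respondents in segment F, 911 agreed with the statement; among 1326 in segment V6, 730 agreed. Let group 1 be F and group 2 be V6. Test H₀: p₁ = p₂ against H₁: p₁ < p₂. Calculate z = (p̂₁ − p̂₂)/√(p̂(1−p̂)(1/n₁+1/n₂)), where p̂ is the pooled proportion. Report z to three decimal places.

p̂₁ = 911/1601 ≈ 0.56902, p̂₂ = 730/1326 ≈ 0.55053.
Pooled p̂ = (911+730)/(1601+1326) = 1641/2927 = 0.56064.
SE = √(p̂(1−p̂)(1/n₁+1/n₂)) = √(0.56064·0.43936·0.00137876) = √(0.000339619) = 0.01843.
z = (0.56902 − 0.55053)/0.01843 = 0.01849/0.01843 = 1.003.

z = 1.003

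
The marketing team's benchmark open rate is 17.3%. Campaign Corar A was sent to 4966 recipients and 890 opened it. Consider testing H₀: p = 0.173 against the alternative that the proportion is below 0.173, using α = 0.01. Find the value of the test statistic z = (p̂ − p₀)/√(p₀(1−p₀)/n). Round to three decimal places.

p̂ = 890/4966 = 0.179219.
SE = √(p₀(1−p₀)/n) = √(0.14307/4966) = 0.005368.
z = (0.179219 − 0.173)/0.005368 = 0.006219/0.005368 = 1.159.
p-value = P(Z < 1.159) ≈ 0.8767, so at α = 0.01 we fail to reject H₀.

z = 1.159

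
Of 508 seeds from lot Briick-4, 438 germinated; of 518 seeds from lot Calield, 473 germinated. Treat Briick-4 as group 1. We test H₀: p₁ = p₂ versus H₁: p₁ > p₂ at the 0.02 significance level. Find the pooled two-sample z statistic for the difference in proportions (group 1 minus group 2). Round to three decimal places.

p̂₁ = 438/508 = 0.86220, p̂₂ = 473/518 = 0.91313.
Pooled p̂ = (438+473)/(508+518) = 911/1026 = 0.88791.
SE = √(p̂(1−p̂)(1/n₁+1/n₂)) = √(0.88791·0.11209·0.00389901) = √(0.000388039) = 0.01970.
z = (0.86220 − 0.91313)/0.01970 = -0.05093/0.01970 = -2.585.
p-value = P(Z > -2.585) ≈ 0.9951, so at α = 0.02 we fail to reject H₀.

z = -2.585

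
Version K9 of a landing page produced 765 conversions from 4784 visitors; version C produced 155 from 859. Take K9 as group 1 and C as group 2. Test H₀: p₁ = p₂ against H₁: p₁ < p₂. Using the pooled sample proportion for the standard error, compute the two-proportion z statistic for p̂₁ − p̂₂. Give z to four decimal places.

p̂₁ = 765/4784 = 0.159908, p̂₂ = 155/859 = 0.180442.
Pooled p̂ = (765+155)/(4784+859) = 920/5643 = 0.163034.
SE = √(0.136454 × 0.00137317) = 0.013688.
z = (0.159908 − 0.180442)/0.013688 = -0.020534/0.013688 = -1.5001.
p-value = P(Z < -1.500) ≈ 0.0668.

z = -1.5001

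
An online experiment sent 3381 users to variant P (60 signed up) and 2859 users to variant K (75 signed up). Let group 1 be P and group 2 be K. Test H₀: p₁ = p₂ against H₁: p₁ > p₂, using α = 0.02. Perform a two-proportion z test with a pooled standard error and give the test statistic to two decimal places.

z = -2.30

p̂₁ = 60/3381 ≈ 0.0177, p̂₂ = 75/2859 ≈ 0.0262.
Pooled p̂ = (60+75)/(3381+2859) = 135/6240 = 0.0216.
SE = √(p̂(1−p̂)(1/n₁+1/n₂)) = √(0.0216·0.9784·0.000645543) = √(1.36639e-05) = 0.0037.
z = (0.0177 − 0.0262)/0.0037 = -0.0085/0.0037 = -2.30.
p-value = P(Z > -2.296) ≈ 0.9892, so at α = 0.02 we fail to reject H₀.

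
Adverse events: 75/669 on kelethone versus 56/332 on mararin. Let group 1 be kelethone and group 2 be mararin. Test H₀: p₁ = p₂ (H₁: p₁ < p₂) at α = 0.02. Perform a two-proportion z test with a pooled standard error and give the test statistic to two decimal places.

p̂₁ = 75/669 ≈ 0.1121, p̂₂ = 56/332 ≈ 0.1687.
Pooled p̂ = (75+56)/(669+332) = 131/1001 = 0.1309.
SE = √(p̂(1−p̂)(1/n₁+1/n₂)) = √(0.1309·0.8691·0.00450682) = √(0.000512616) = 0.0226.
z = (0.1121 − 0.1687)/0.0226 = -0.0566/0.0226 = -2.50.
p-value = P(Z < -2.498) ≈ 0.0062, so at α = 0.02 we reject H₀.

z = -2.50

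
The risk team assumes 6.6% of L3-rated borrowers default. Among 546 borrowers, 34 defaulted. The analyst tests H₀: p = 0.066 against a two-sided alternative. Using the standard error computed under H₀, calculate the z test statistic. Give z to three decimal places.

p̂ = 34/546 = 0.06227.
SE = √(p₀(1−p₀)/n) = √(0.061644/546) = 0.01063.
z = (0.06227 − 0.066)/0.01063 = -0.00373/0.01063 = -0.351.
Two-sided p-value ≈ 2·Φ(−0.351) = 0.7256.

z = -0.351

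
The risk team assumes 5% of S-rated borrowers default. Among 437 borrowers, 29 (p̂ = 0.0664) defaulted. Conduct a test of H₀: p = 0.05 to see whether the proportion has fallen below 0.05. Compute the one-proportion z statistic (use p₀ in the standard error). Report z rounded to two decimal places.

z = 1.57

p̂ = 29/437 ≈ 0.06636.
Under H₀, SE = √(0.05·0.95/437) = √(0.000108696) = 0.01043.
z = (0.06636 − 0.05)/0.01043 = 0.01636/0.01043 = 1.57.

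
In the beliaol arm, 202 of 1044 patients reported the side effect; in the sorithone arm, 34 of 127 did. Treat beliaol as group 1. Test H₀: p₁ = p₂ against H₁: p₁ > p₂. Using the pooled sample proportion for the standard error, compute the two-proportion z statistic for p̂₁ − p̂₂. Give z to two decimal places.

z = -1.97

p̂₁ = 202/1044 ≈ 0.1935, p̂₂ = 34/127 ≈ 0.2677.
Pooled p̂ = (202+34)/(1044+127) = 236/1171 = 0.2015.
SE = √(p̂(1−p̂)(1/n₁+1/n₂)) = √(0.2015·0.7985·0.00883187) = √(0.00142122) = 0.0377.
z = (0.1935 − 0.2677)/0.0377 = -0.0742/0.0377 = -1.97.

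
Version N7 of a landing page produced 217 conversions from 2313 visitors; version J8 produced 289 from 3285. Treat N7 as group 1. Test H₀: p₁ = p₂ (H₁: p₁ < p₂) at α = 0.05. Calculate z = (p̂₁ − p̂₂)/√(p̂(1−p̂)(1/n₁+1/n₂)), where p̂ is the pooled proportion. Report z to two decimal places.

p̂₁ = 217/2313 = 0.09382, p̂₂ = 289/3285 = 0.08798.
Pooled p̂ = (217+289)/(2313+3285) = 506/5598 = 0.09039.
SE = √(p̂(1−p̂)(1/n₁+1/n₂)) = √(0.09039·0.90961·0.000736753) = √(6.05752e-05) = 0.00778.
z = (0.09382 − 0.08798)/0.00778 = 0.00584/0.00778 = 0.75.
p-value = P(Z < 0.751) ≈ 0.7736; since p > α = 0.05, fail to reject H₀.

z = 0.75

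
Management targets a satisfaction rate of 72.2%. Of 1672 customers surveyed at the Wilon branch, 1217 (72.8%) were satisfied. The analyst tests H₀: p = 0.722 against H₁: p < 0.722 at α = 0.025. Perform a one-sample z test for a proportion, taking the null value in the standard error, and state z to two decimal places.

z = 0.54

p̂ = 1217/1672 = 0.7279.
SE = √(p₀(1−p₀)/n) = √(0.20072/1672) = 0.0110.
z = (0.7279 − 0.722)/0.0110 = 0.0059/0.0110 = 0.54.
p-value = P(Z < 0.536) ≈ 0.7040; since p > α = 0.025, fail to reject H₀.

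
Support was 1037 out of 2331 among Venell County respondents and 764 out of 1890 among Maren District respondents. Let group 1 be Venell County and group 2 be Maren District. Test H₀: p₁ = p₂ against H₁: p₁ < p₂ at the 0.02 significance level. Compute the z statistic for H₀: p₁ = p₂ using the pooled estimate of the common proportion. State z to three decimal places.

z = 2.655

p̂₁ = 1037/2331 ≈ 0.444873, p̂₂ = 764/1890 ≈ 0.404233.
Pooled p̂ = (1037+764)/(2331+1890) = 1801/4221 = 0.426676.
SE = √(p̂(1−p̂)(1/n₁+1/n₂)) = √(0.426676·0.573324·0.000958101) = √(0.000234374) = 0.015309.
z = (0.444873 − 0.404233)/0.015309 = 0.040640/0.015309 = 2.655.
p-value = P(Z < 2.655) ≈ 0.9960, so at α = 0.02 we fail to reject H₀.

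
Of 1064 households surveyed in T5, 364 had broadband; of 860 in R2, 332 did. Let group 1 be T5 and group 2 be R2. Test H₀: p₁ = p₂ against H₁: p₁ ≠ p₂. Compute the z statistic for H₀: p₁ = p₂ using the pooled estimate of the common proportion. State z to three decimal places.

z = -1.994

p̂₁ = 364/1064 = 0.342105, p̂₂ = 332/860 = 0.386047.
Pooled p̂ = (364+332)/(1064+860) = 696/1924 = 0.361746.
SE = √(0.230886 × 0.00210264) = 0.022033.
z = (0.342105 − 0.386047)/0.022033 = -0.043942/0.022033 = -1.994.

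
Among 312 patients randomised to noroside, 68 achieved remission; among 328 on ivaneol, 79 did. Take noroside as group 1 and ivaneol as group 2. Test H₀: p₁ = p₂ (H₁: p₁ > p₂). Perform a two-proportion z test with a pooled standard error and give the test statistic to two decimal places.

p̂₁ = 68/312 ≈ 0.2179, p̂₂ = 79/328 ≈ 0.2409.
Pooled p̂ = (68+79)/(312+328) = 147/640 = 0.2297.
SE = √(0.176931 × 0.00625391) = 0.0333.
z = (0.2179 − 0.2409)/0.0333 = -0.0230/0.0333 = -0.69.

z = -0.69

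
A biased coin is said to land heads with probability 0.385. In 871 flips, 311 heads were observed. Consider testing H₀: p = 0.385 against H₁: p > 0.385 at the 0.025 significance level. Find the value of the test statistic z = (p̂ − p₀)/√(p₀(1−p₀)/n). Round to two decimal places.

z = -1.69

p̂ = 311/871 ≈ 0.3571.
Under H₀, SE = √(0.385·0.615/871) = √(0.000271843) = 0.0165.
z = (0.3571 − 0.385)/0.0165 = -0.0279/0.0165 = -1.69.
p-value = P(Z > -1.695) ≈ 0.9549. With α = 0.025, fail to reject H₀.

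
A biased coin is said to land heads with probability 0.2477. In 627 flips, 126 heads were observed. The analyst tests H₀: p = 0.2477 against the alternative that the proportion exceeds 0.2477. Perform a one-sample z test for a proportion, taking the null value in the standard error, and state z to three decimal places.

z = -2.711

p̂ = 126/627 ≈ 0.20096.
Standard error under H₀: √(0.2477×0.7523/627) = 0.01724.
z = (0.20096 − 0.2477)/0.01724 = -0.04674/0.01724 = -2.711.
p-value = P(Z > -2.711) ≈ 0.9966.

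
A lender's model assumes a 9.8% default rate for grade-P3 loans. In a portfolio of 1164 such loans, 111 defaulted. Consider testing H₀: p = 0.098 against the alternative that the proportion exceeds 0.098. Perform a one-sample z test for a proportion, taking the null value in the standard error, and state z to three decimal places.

p̂ = 111/1164 = 0.09536.
Under H₀, SE = √(0.098·0.902/1164) = √(7.59416e-05) = 0.00871.
z = (0.09536 − 0.098)/0.00871 = -0.00264/0.00871 = -0.303.
p-value = P(Z > -0.303) ≈ 0.6190.

z = -0.303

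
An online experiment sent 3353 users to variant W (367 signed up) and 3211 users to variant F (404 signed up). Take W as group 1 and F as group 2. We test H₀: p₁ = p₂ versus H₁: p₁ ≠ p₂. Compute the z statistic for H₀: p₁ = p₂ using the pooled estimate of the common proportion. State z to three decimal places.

z = -2.058

p̂₁ = 367/3353 ≈ 0.109454, p̂₂ = 404/3211 ≈ 0.125818.
Pooled p̂ = (367+404)/(3353+3211) = 771/6564 = 0.117459.
SE = √(p̂(1−p̂)(1/n₁+1/n₂)) = √(0.117459·0.882541·0.00060967) = √(6.31998e-05) = 0.007950.
z = (0.109454 − 0.125818)/0.007950 = -0.016364/0.007950 = -2.058.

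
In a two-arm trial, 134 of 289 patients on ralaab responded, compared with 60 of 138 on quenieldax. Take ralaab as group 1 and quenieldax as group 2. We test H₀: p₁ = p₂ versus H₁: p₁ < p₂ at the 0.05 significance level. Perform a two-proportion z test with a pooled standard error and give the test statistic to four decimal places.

z = 0.5607

p̂₁ = 134/289 ≈ 0.463668, p̂₂ = 60/138 ≈ 0.434783.
Pooled p̂ = (134+60)/(289+138) = 194/427 = 0.454333.
SE = √(p̂(1−p̂)(1/n₁+1/n₂)) = √(0.454333·0.545667·0.0107066) = √(0.00265432) = 0.051520.
z = (0.463668 − 0.434783)/0.051520 = 0.028885/0.051520 = 0.5607.
p-value = P(Z < 0.561) ≈ 0.7125. With α = 0.05, fail to reject H₀.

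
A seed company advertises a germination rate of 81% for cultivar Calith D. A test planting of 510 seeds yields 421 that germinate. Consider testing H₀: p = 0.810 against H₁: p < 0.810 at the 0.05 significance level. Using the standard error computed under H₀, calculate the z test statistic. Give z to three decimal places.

p̂ = 421/510 ≈ 0.82549.
Under H₀, SE = √(0.81·0.19/510) = √(0.000301765) = 0.01737.
z = (0.82549 − 0.81)/0.01737 = 0.01549/0.01737 = 0.892.
p-value = P(Z < 0.892) ≈ 0.8137, so at α = 0.05 we fail to reject H₀.

z = 0.892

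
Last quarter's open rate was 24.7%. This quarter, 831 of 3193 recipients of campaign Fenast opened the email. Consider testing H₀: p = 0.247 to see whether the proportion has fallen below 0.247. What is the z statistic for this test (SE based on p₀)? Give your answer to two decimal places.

p̂ = 831/3193 = 0.26026.
Standard error under H₀: √(0.247×0.753/3193) = 0.00763.
z = (0.26026 − 0.247)/0.00763 = 0.01326/0.00763 = 1.74.
p-value = P(Z < 1.737) ≈ 0.9588.

z = 1.74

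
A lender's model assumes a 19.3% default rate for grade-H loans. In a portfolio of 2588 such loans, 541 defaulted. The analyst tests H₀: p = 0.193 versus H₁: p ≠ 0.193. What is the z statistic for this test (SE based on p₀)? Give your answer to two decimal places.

z = 2.07

p̂ = 541/2588 = 0.20904.
Standard error under H₀: √(0.193×0.807/2588) = 0.00776.
z = (0.20904 − 0.193)/0.00776 = 0.01604/0.00776 = 2.07.
p-value = 2·P(Z > 2.068) ≈ 0.0387.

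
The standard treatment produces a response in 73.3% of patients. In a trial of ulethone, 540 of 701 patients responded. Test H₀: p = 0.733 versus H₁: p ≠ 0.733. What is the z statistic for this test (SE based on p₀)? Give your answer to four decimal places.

p̂ = 540/701 = 0.770328.
Under H₀, SE = √(0.733·0.267/701) = √(0.000279188) = 0.016709.
z = (0.770328 − 0.733)/0.016709 = 0.037328/0.016709 = 2.2340.

z = 2.2340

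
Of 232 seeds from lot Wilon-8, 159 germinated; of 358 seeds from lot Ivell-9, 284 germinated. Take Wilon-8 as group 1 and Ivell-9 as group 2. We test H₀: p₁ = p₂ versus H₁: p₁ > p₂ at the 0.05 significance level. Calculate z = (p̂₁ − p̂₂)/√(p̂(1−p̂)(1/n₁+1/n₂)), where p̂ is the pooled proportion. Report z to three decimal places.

z = -2.961

p̂₁ = 159/232 = 0.685345, p̂₂ = 284/358 = 0.793296.
Pooled p̂ = (159+284)/(232+358) = 443/590 = 0.750847.
SE = √(0.187076 × 0.00710364) = 0.036454.
z = (0.685345 − 0.793296)/0.036454 = -0.107951/0.036454 = -2.961.
p-value = P(Z > -2.961) ≈ 0.9985. With α = 0.05, fail to reject H₀.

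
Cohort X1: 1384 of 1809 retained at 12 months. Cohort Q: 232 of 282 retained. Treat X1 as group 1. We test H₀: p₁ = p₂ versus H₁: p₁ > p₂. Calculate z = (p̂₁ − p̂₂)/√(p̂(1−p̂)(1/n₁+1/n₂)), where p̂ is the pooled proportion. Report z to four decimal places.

p̂₁ = 1384/1809 = 0.765064, p̂₂ = 232/282 = 0.822695.
Pooled p̂ = (1384+232)/(1809+282) = 1616/2091 = 0.772836.
SE = √(0.175561 × 0.00409889) = 0.026825.
z = (0.765064 − 0.822695)/0.026825 = -0.057631/0.026825 = -2.1484.

z = -2.1484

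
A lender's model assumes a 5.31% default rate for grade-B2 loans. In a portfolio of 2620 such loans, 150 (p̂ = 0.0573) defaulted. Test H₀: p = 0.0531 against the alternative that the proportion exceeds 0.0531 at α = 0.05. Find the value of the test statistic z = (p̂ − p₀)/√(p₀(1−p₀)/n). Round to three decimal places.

z = 0.948

p̂ = 150/2620 ≈ 0.057252.
Standard error under H₀: √(0.0531×0.9469/2620) = 0.004381.
z = (0.057252 − 0.0531)/0.004381 = 0.004152/0.004381 = 0.948.
p-value = P(Z > 0.948) ≈ 0.1716; since p > α = 0.05, fail to reject H₀.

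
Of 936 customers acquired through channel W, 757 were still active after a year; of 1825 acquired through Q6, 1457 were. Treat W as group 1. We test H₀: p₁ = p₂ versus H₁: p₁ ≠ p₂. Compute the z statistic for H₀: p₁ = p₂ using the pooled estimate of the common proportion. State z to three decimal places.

p̂₁ = 757/936 = 0.80876, p̂₂ = 1457/1825 = 0.79836.
Pooled p̂ = (757+1457)/(936+1825) = 2214/2761 = 0.80188.
SE = √(0.158866 × 0.00161632) = 0.01602.
z = (0.80876 − 0.79836)/0.01602 = 0.01040/0.01602 = 0.649.

z = 0.649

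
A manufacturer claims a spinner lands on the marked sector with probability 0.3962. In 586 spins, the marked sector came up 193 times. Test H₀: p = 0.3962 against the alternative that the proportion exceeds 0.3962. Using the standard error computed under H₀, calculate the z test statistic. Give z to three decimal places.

z = -3.309

p̂ = 193/586 ≈ 0.32935.
Standard error under H₀: √(0.3962×0.6038/586) = 0.02020.
z = (0.32935 − 0.3962)/0.02020 = -0.06685/0.02020 = -3.309.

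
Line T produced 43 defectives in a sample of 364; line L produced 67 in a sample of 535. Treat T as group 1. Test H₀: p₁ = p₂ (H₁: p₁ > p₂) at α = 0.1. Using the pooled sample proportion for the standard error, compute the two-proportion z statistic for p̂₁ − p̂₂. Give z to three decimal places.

z = -0.319

p̂₁ = 43/364 = 0.11813, p̂₂ = 67/535 = 0.12523.
Pooled p̂ = (43+67)/(364+535) = 110/899 = 0.12236.
SE = √(0.107387 × 0.00461641) = 0.02227.
z = (0.11813 − 0.12523)/0.02227 = -0.00710/0.02227 = -0.319.
p-value = P(Z > -0.319) ≈ 0.6251. With α = 0.1, fail to reject H₀.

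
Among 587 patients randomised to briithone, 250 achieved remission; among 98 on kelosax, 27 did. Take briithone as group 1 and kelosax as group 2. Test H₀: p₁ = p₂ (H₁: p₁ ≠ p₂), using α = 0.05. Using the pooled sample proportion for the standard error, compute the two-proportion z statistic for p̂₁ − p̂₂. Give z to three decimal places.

z = 2.808

p̂₁ = 250/587 = 0.42589, p̂₂ = 27/98 = 0.27551.
Pooled p̂ = (250+27)/(587+98) = 277/685 = 0.40438.
SE = √(0.240857 × 0.0119077) = 0.05355.
z = (0.42589 − 0.27551)/0.05355 = 0.15038/0.05355 = 2.808.
p-value = 2·P(Z > 2.808) ≈ 0.0050; since p < α = 0.05, reject H₀.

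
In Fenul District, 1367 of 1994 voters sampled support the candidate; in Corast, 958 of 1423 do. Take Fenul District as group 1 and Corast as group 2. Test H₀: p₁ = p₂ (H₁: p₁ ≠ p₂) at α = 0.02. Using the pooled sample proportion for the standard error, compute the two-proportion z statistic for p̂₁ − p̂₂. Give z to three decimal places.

z = 0.762

p̂₁ = 1367/1994 ≈ 0.68556, p̂₂ = 958/1423 ≈ 0.67323.
Pooled p̂ = (1367+958)/(1994+1423) = 2325/3417 = 0.68042.
SE = √(0.217448 × 0.00120425) = 0.01618.
z = (0.68556 − 0.67323)/0.01618 = 0.01233/0.01618 = 0.762.
p-value = 2·P(Z > 0.762) ≈ 0.4460. With α = 0.02, fail to reject H₀.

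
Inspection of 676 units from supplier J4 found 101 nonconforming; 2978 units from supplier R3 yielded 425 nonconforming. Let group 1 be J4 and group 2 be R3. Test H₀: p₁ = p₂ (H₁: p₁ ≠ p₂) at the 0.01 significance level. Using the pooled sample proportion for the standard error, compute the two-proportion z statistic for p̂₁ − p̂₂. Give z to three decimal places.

p̂₁ = 101/676 ≈ 0.14941, p̂₂ = 425/2978 ≈ 0.14271.
Pooled p̂ = (101+425)/(676+2978) = 526/3654 = 0.14395.
SE = √(0.12323 × 0.00181509) = 0.01496.
z = (0.14941 − 0.14271)/0.01496 = 0.00670/0.01496 = 0.448.
p-value = 2·P(Z > 0.448) ≈ 0.6544. With α = 0.01, fail to reject H₀.

z = 0.448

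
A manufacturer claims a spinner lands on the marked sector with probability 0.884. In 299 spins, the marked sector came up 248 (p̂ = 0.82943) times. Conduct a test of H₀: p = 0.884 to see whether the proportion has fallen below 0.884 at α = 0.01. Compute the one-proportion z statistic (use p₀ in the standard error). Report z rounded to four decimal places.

z = -2.9466

p̂ = 248/299 ≈ 0.829431.
SE = √(p₀(1−p₀)/n) = √(0.10254/299) = 0.018519.
z = (0.829431 − 0.884)/0.018519 = -0.054569/0.018519 = -2.9466.
p-value = P(Z < -2.947) ≈ 0.0016; since p < α = 0.01, reject H₀.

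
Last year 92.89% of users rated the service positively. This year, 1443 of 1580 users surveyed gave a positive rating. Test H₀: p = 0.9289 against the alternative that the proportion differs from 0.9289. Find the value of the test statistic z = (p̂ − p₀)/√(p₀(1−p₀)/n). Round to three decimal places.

p̂ = 1443/1580 = 0.913291.
Standard error under H₀: √(0.9289×0.0711/1580) = 0.006465.
z = (0.913291 − 0.9289)/0.006465 = -0.015609/0.006465 = -2.414.

z = -2.414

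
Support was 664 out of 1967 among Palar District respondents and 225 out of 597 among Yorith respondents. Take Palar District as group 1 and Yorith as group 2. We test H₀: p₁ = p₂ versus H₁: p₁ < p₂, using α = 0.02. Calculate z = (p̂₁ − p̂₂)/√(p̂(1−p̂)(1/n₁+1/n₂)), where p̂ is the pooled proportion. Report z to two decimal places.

p̂₁ = 664/1967 = 0.3376, p̂₂ = 225/597 = 0.3769.
Pooled p̂ = (664+225)/(1967+597) = 889/2564 = 0.3467.
SE = √(p̂(1−p̂)(1/n₁+1/n₂)) = √(0.3467·0.6533·0.00218343) = √(0.000494561) = 0.0222.
z = (0.3376 − 0.3769)/0.0222 = -0.0393/0.0222 = -1.77.
p-value = P(Z < -1.768) ≈ 0.0385, so at α = 0.02 we fail to reject H₀.

z = -1.77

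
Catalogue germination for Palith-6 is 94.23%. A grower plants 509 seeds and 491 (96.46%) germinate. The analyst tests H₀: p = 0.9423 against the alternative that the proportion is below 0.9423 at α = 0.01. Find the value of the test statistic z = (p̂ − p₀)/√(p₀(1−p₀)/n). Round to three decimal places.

z = 2.161

p̂ = 491/509 = 0.96464.
SE = √(p₀(1−p₀)/n) = √(0.054371/509) = 0.01034.
z = (0.96464 − 0.9423)/0.01034 = 0.02234/0.01034 = 2.161.
p-value = P(Z < 2.161) ≈ 0.9847, so at α = 0.01 we fail to reject H₀.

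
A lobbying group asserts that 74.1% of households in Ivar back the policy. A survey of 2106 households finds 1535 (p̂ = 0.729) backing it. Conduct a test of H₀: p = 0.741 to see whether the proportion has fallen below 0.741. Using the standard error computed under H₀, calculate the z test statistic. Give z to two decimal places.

p̂ = 1535/2106 = 0.7289.
SE = √(p₀(1−p₀)/n) = √(0.19192/2106) = 0.0095.
z = (0.7289 − 0.741)/0.0095 = -0.0121/0.0095 = -1.27.
p-value = P(Z < -1.271) ≈ 0.1019.

z = -1.27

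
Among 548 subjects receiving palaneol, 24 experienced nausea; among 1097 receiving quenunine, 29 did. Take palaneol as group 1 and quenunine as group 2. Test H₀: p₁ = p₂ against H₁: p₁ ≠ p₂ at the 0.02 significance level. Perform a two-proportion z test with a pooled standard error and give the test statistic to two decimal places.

p̂₁ = 24/548 = 0.04380, p̂₂ = 29/1097 = 0.02644.
Pooled p̂ = (24+29)/(548+1097) = 53/1645 = 0.03222.
SE = √(0.0311808 × 0.00273639) = 0.00924.
z = (0.04380 − 0.02644)/0.00924 = 0.01736/0.00924 = 1.88.
Two-sided p-value ≈ 2·Φ(−1.879) = 0.0602, so at α = 0.02 we fail to reject H₀.

z = 1.88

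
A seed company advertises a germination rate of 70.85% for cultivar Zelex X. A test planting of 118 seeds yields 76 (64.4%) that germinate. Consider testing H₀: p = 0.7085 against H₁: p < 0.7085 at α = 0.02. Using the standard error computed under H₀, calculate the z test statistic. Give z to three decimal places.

p̂ = 76/118 ≈ 0.64407.
Under H₀, SE = √(0.7085·0.2915/118) = √(0.00175024) = 0.04184.
z = (0.64407 − 0.7085)/0.04184 = -0.06443/0.04184 = -1.540.
p-value = P(Z < -1.540) ≈ 0.0618, so at α = 0.02 we fail to reject H₀.

z = -1.540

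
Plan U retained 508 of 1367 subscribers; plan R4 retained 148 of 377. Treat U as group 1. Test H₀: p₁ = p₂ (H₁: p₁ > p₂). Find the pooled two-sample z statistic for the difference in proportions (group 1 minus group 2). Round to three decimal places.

p̂₁ = 508/1367 ≈ 0.371617, p̂₂ = 148/377 ≈ 0.392573.
Pooled p̂ = (508+148)/(1367+377) = 656/1744 = 0.376147.
SE = √(p̂(1−p̂)(1/n₁+1/n₂)) = √(0.376147·0.623853·0.00338405) = √(0.000794102) = 0.028180.
z = (0.371617 − 0.392573)/0.028180 = -0.020956/0.028180 = -0.744.
p-value = P(Z > -0.744) ≈ 0.7715.

z = -0.744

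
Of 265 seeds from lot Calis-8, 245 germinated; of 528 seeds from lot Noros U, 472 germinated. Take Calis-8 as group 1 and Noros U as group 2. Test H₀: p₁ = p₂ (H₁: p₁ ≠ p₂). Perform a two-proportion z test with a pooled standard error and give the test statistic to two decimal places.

p̂₁ = 245/265 ≈ 0.9245, p̂₂ = 472/528 ≈ 0.8939.
Pooled p̂ = (245+472)/(265+528) = 717/793 = 0.9042.
SE = √(p̂(1−p̂)(1/n₁+1/n₂)) = √(0.9042·0.0958·0.00566752) = √(0.000491111) = 0.0222.
z = (0.9245 − 0.8939)/0.0222 = 0.0306/0.0222 = 1.38.
Two-sided p-value ≈ 2·Φ(−1.380) = 0.1675.

z = 1.38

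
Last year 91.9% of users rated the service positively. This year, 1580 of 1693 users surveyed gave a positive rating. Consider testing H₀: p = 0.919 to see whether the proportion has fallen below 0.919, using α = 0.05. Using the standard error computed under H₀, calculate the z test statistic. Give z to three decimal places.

p̂ = 1580/1693 = 0.933255.
Under H₀, SE = √(0.919·0.081/1693) = √(4.39687e-05) = 0.006631.
z = (0.933255 − 0.919)/0.006631 = 0.014255/0.006631 = 2.150.
p-value = P(Z < 2.150) ≈ 0.9842. With α = 0.05, fail to reject H₀.

z = 2.150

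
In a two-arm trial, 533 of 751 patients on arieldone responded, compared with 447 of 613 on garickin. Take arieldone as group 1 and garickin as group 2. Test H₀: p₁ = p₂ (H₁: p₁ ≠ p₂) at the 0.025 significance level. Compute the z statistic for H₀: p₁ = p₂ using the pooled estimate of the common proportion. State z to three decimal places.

z = -0.796

p̂₁ = 533/751 ≈ 0.70972, p̂₂ = 447/613 ≈ 0.72920.
Pooled p̂ = (533+447)/(751+613) = 980/1364 = 0.71848.
SE = √(p̂(1−p̂)(1/n₁+1/n₂)) = √(0.71848·0.28152·0.00296288) = √(0.000599298) = 0.02448.
z = (0.70972 − 0.72920)/0.02448 = -0.01948/0.02448 = -0.796.
p-value = 2·P(Z > 0.796) ≈ 0.4262, so at α = 0.025 we fail to reject H₀.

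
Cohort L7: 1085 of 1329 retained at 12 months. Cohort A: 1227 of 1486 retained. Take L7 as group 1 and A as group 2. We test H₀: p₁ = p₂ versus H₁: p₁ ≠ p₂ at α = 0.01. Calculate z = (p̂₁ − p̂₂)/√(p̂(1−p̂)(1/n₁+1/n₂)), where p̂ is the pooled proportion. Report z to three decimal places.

p̂₁ = 1085/1329 ≈ 0.816403, p̂₂ = 1227/1486 ≈ 0.825707.
Pooled p̂ = (1085+1227)/(1329+1486) = 2312/2815 = 0.821314.
SE = √(0.146757 × 0.00142539) = 0.014463.
z = (0.816403 − 0.825707)/0.014463 = -0.009304/0.014463 = -0.643.
p-value = 2·P(Z > 0.643) ≈ 0.5201. With α = 0.01, fail to reject H₀.

z = -0.643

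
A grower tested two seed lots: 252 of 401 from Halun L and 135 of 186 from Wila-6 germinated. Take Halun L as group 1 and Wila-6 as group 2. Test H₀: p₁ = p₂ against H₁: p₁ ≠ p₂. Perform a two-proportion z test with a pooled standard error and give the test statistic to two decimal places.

z = -2.32

p̂₁ = 252/401 ≈ 0.6284, p̂₂ = 135/186 ≈ 0.7258.
Pooled p̂ = (252+135)/(401+186) = 387/587 = 0.6593.
SE = √(p̂(1−p̂)(1/n₁+1/n₂)) = √(0.6593·0.3407·0.00787011) = √(0.00176785) = 0.0420.
z = (0.6284 − 0.7258)/0.0420 = -0.0974/0.0420 = -2.32.
p-value = 2·P(Z > 2.316) ≈ 0.0206.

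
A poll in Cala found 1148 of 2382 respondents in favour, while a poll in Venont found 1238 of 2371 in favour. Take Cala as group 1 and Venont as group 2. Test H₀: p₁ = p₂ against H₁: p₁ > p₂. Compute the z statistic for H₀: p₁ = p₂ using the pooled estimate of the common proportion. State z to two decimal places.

p̂₁ = 1148/2382 = 0.4819, p̂₂ = 1238/2371 = 0.5221.
Pooled p̂ = (1148+1238)/(2382+2371) = 2386/4753 = 0.5020.
SE = √(0.249996 × 0.000841578) = 0.0145.
z = (0.4819 − 0.5221)/0.0145 = -0.0402/0.0145 = -2.77.
p-value = P(Z > -2.771) ≈ 0.9972.

z = -2.77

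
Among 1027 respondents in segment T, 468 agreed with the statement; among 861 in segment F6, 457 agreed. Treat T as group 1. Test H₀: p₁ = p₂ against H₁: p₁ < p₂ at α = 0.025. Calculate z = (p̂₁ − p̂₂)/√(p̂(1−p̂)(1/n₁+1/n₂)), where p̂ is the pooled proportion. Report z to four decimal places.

p̂₁ = 468/1027 ≈ 0.455696, p̂₂ = 457/861 ≈ 0.530778.
Pooled p̂ = (468+457)/(1027+861) = 925/1888 = 0.489936.
SE = √(p̂(1−p̂)(1/n₁+1/n₂)) = √(0.489936·0.510064·0.00213515) = √(0.000533571) = 0.023099.
z = (0.455696 − 0.530778)/0.023099 = -0.075082/0.023099 = -3.2504.
p-value = P(Z < -3.250) ≈ 0.0006. With α = 0.025, reject H₀.

z = -3.2504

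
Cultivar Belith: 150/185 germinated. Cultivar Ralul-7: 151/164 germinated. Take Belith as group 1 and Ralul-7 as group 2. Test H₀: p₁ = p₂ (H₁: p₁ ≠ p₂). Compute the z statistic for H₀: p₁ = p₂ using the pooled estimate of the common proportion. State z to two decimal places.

p̂₁ = 150/185 ≈ 0.8108, p̂₂ = 151/164 ≈ 0.9207.
Pooled p̂ = (150+151)/(185+164) = 301/349 = 0.8625.
SE = √(0.11862 × 0.011503) = 0.0369.
z = (0.8108 − 0.9207)/0.0369 = -0.1099/0.0369 = -2.98.
Two-sided p-value ≈ 2·Φ(−2.976) = 0.0029.

z = -2.98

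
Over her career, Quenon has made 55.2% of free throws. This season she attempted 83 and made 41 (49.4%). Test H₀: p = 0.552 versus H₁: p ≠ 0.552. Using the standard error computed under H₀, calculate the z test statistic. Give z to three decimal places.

p̂ = 41/83 = 0.49398.
Under H₀, SE = √(0.552·0.448/83) = √(0.00297947) = 0.05458.
z = (0.49398 − 0.552)/0.05458 = -0.05802/0.05458 = -1.063.
p-value = 2·P(Z > 1.063) ≈ 0.2878.

z = -1.063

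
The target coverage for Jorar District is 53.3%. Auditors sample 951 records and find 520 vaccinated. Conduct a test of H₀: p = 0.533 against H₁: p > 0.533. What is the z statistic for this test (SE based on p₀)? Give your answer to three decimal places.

p̂ = 520/951 ≈ 0.546793.
SE = √(p₀(1−p₀)/n) = √(0.24891/951) = 0.016178.
z = (0.546793 − 0.533)/0.016178 = 0.013793/0.016178 = 0.853.
p-value = P(Z > 0.853) ≈ 0.1970.

z = 0.853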